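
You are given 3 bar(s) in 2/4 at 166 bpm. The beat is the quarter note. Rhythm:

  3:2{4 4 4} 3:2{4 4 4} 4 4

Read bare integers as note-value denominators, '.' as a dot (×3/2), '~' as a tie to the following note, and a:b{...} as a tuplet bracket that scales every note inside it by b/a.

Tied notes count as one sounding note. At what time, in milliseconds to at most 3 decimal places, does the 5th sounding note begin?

note 5 onset = 8/3b = 963.855ms

1. 0.0ms @ 0 + 240.964ms (2/3)
2. 240.964ms @ 2/3 + 240.964ms (2/3)
3. 481.928ms @ 4/3 + 240.964ms (2/3)
4. 722.892ms @ 2 + 240.964ms (2/3)
5. 963.855ms @ 8/3 + 240.964ms (2/3)
6. 1204.819ms @ 10/3 + 240.964ms (2/3)
7. 1445.783ms @ 4 + 361.446ms (1)
8. 1807.229ms @ 5 + 361.446ms (1)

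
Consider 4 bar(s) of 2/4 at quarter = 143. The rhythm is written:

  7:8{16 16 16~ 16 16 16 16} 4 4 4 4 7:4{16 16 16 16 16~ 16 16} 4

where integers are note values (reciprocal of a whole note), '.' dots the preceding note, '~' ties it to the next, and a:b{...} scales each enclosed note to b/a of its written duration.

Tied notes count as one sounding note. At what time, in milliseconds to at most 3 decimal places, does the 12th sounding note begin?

note 12 onset = 43/7b = 2577.423ms

1. 0.0ms @ 0 + 119.88ms (2/7)
2. 119.88ms @ 2/7 + 119.88ms (2/7)
3. 239.76ms @ 4/7 + 239.76ms (4/7)
4. 479.52ms @ 8/7 + 119.88ms (2/7)
5. 599.401ms @ 10/7 + 119.88ms (2/7)
6. 719.281ms @ 12/7 + 119.88ms (2/7)
7. 839.161ms @ 2 + 419.58ms (1)
8. 1258.741ms @ 3 + 419.58ms (1)
9. 1678.322ms @ 4 + 419.58ms (1)
10. 2097.902ms @ 5 + 419.58ms (1)
11. 2517.483ms @ 6 + 59.94ms (1/7)
12. 2577.423ms @ 43/7 + 59.94ms (1/7)
13. 2637.363ms @ 44/7 + 59.94ms (1/7)
14. 2697.303ms @ 45/7 + 59.94ms (1/7)
15. 2757.243ms @ 46/7 + 119.88ms (2/7)
16. 2877.123ms @ 48/7 + 59.94ms (1/7)
17. 2937.063ms @ 7 + 419.58ms (1)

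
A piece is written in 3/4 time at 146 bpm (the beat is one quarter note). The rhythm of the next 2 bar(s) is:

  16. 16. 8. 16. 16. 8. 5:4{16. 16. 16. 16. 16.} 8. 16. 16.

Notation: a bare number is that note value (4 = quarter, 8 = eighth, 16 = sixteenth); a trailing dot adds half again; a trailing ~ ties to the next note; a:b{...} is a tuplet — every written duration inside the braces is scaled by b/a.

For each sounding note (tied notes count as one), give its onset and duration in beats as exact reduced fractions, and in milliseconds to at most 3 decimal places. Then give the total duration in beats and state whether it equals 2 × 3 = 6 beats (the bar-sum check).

1) 0.0ms=0b +154.11ms=3/8b
2) 154.11ms=3/8b +154.11ms=3/8b
3) 308.219ms=3/4b +308.219ms=3/4b
4) 616.438ms=3/2b +154.11ms=3/8b
5) 770.548ms=15/8b +154.11ms=3/8b
6) 924.658ms=9/4b +308.219ms=3/4b
7) 1232.877ms=3b +123.288ms=3/10b
8) 1356.164ms=33/10b +123.288ms=3/10b
9) 1479.452ms=18/5b +123.288ms=3/10b
10) 1602.74ms=39/10b +123.288ms=3/10b
11) 1726.027ms=21/5b +123.288ms=3/10b
12) 1849.315ms=9/2b +308.219ms=3/4b
13) 2157.534ms=21/4b +154.11ms=3/8b
14) 2311.644ms=45/8b +154.11ms=3/8b
Σ=6b of 6 (146bpm 3/4) — PASS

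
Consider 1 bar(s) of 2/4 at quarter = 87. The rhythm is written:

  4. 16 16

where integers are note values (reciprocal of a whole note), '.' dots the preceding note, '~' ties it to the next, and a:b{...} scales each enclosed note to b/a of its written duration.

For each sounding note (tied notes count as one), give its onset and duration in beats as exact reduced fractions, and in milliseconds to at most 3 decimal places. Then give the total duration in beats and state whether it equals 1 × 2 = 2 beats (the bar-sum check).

1) 0.0ms=0b +1034.483ms=3/2b
2) 1034.483ms=3/2b +172.414ms=1/4b
3) 1206.897ms=7/4b +172.414ms=1/4b
Σ=2b of 2 (87bpm 2/4) — PASS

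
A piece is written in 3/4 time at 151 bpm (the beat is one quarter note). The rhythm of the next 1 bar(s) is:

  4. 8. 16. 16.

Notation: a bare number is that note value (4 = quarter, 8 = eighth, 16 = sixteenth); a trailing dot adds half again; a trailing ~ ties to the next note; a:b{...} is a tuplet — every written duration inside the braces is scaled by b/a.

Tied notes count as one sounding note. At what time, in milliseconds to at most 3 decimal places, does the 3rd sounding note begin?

note 3 onset = 9/4b = 894.04ms

1. 0.0ms @ 0 + 596.026ms (3/2)
2. 596.026ms @ 3/2 + 298.013ms (3/4)
3. 894.04ms @ 9/4 + 149.007ms (3/8)
4. 1043.046ms @ 21/8 + 149.007ms (3/8)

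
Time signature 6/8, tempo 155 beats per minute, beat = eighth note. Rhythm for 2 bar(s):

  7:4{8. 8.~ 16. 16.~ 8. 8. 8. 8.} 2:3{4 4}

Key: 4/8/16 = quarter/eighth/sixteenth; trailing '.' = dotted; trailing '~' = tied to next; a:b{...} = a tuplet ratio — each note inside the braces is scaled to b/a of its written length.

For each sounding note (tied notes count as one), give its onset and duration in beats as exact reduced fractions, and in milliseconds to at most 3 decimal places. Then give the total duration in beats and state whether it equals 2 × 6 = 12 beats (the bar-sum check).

1) 0.0ms=0b +331.797ms=6/7b
2) 331.797ms=6/7b +497.696ms=9/7b
3) 829.493ms=15/7b +497.696ms=9/7b
4) 1327.189ms=24/7b +331.797ms=6/7b
5) 1658.986ms=30/7b +331.797ms=6/7b
6) 1990.783ms=36/7b +331.797ms=6/7b
7) 2322.581ms=6b +1161.29ms=3b
8) 3483.871ms=9b +1161.29ms=3b
Σ=12b of 12 (155bpm 6/8) — PASS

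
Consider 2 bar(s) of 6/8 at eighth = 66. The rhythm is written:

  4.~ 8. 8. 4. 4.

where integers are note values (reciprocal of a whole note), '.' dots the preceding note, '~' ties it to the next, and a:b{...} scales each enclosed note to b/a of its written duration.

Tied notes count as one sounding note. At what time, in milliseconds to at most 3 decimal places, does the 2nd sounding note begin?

note 2 onset = 9/2b = 4090.909ms

1. 0.0ms @ 0 + 4090.909ms (9/2)
2. 4090.909ms @ 9/2 + 1363.636ms (3/2)
3. 5454.545ms @ 6 + 2727.273ms (3)
4. 8181.818ms @ 9 + 2727.273ms (3)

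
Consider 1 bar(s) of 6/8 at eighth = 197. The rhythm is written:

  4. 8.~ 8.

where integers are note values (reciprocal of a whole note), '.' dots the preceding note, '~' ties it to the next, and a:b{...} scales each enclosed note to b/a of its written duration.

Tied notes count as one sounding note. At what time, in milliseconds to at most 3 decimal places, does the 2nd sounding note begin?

note 2 onset = 3b = 913.706ms

1. 0.0ms @ 0 + 913.706ms (3)
2. 913.706ms @ 3 + 913.706ms (3)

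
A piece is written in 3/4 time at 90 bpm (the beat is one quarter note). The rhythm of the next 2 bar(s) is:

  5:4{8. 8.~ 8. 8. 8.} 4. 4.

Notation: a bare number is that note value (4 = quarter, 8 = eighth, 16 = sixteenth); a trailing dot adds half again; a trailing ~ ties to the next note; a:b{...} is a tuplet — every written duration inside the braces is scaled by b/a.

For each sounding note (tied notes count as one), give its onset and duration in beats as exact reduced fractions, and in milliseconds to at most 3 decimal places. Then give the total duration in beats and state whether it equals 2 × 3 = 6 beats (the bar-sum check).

1) 0.0ms=0b +400.0ms=3/5b
2) 400.0ms=3/5b +800.0ms=6/5b
3) 1200.0ms=9/5b +400.0ms=3/5b
4) 1600.0ms=12/5b +400.0ms=3/5b
5) 2000.0ms=3b +1000.0ms=3/2b
6) 3000.0ms=9/2b +1000.0ms=3/2b
Σ=6b of 6 (90bpm 3/4) — PASS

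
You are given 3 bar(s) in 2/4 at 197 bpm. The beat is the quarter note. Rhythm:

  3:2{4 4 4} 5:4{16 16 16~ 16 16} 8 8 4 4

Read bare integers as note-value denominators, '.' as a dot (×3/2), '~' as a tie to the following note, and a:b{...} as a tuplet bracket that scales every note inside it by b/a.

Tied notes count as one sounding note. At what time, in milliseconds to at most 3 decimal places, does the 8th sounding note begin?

1. 0.0ms @ 0 + 203.046ms (2/3)
2. 203.046ms @ 2/3 + 203.046ms (2/3)
3. 406.091ms @ 4/3 + 203.046ms (2/3)
4. 609.137ms @ 2 + 60.914ms (1/5)
5. 670.051ms @ 11/5 + 60.914ms (1/5)
6. 730.964ms @ 12/5 + 121.827ms (2/5)
7. 852.792ms @ 14/5 + 60.914ms (1/5)
8. 913.706ms @ 3 + 152.284ms (1/2)
9. 1065.99ms @ 7/2 + 152.284ms (1/2)
10. 1218.274ms @ 4 + 304.569ms (1)
11. 1522.843ms @ 5 + 304.569ms (1)

note 8 onset = 3b = 913.706ms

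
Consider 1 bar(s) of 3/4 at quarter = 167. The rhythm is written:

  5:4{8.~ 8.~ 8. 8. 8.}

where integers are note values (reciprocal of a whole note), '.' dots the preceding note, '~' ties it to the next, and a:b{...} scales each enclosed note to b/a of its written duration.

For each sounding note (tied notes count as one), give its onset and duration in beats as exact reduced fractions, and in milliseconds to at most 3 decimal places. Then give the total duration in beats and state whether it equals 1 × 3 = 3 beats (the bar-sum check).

1) 0.0ms=0b +646.707ms=9/5b
2) 646.707ms=9/5b +215.569ms=3/5b
3) 862.275ms=12/5b +215.569ms=3/5b
Σ=3b of 3 (167bpm 3/4) — PASS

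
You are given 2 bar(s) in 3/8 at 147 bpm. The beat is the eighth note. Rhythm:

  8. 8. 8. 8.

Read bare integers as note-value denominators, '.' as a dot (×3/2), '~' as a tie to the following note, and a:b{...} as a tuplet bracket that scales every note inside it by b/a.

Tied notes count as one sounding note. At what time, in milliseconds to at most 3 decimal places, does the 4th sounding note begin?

1. 0.0ms @ 0 + 612.245ms (3/2)
2. 612.245ms @ 3/2 + 612.245ms (3/2)
3. 1224.49ms @ 3 + 612.245ms (3/2)
4. 1836.735ms @ 9/2 + 612.245ms (3/2)

note 4 onset = 9/2b = 1836.735ms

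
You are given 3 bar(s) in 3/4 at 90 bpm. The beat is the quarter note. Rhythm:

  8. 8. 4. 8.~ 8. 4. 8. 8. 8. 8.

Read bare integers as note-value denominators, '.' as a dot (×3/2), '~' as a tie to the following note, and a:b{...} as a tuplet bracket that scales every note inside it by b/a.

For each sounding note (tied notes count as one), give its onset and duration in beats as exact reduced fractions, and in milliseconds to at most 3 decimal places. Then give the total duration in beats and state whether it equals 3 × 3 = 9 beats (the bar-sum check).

1) 0.0ms=0b +500.0ms=3/4b
2) 500.0ms=3/4b +500.0ms=3/4b
3) 1000.0ms=3/2b +1000.0ms=3/2b
4) 2000.0ms=3b +1000.0ms=3/2b
5) 3000.0ms=9/2b +1000.0ms=3/2b
6) 4000.0ms=6b +500.0ms=3/4b
7) 4500.0ms=27/4b +500.0ms=3/4b
8) 5000.0ms=15/2b +500.0ms=3/4b
9) 5500.0ms=33/4b +500.0ms=3/4b
Σ=9b of 9 (90bpm 3/4) — PASS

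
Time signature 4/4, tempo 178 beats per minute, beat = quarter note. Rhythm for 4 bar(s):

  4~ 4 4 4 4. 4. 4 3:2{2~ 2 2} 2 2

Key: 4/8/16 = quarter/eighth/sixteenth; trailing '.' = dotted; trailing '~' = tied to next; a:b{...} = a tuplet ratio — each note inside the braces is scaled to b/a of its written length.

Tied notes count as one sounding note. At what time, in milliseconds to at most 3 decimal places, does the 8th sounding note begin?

note 8 onset = 32/3b = 3595.506ms

1. 0.0ms @ 0 + 674.157ms (2)
2. 674.157ms @ 2 + 337.079ms (1)
3. 1011.236ms @ 3 + 337.079ms (1)
4. 1348.315ms @ 4 + 505.618ms (3/2)
5. 1853.933ms @ 11/2 + 505.618ms (3/2)
6. 2359.551ms @ 7 + 337.079ms (1)
7. 2696.629ms @ 8 + 898.876ms (8/3)
8. 3595.506ms @ 32/3 + 449.438ms (4/3)
9. 4044.944ms @ 12 + 674.157ms (2)
10. 4719.101ms @ 14 + 674.157ms (2)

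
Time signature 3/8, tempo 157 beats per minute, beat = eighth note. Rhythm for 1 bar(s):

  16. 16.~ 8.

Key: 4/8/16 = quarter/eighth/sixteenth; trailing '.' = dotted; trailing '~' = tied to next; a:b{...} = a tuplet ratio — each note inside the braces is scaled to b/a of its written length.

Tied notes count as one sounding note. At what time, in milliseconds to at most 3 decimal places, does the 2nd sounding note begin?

note 2 onset = 3/4b = 286.624ms

1. 0.0ms @ 0 + 286.624ms (3/4)
2. 286.624ms @ 3/4 + 859.873ms (9/4)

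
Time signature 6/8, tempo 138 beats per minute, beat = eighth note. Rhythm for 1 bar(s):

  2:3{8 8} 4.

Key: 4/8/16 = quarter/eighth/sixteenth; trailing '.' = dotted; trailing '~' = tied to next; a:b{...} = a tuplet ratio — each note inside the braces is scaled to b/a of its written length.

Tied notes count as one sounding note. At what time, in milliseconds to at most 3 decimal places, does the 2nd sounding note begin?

1. 0.0ms @ 0 + 652.174ms (3/2)
2. 652.174ms @ 3/2 + 652.174ms (3/2)
3. 1304.348ms @ 3 + 1304.348ms (3)

note 2 onset = 3/2b = 652.174ms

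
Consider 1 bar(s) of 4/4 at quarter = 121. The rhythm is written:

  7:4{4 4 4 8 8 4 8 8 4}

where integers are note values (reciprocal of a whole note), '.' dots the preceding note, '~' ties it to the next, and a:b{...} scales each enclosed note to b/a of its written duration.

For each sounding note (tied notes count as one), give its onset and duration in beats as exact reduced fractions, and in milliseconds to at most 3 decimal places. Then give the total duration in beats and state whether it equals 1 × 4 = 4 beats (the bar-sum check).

1) 0.0ms=0b +283.353ms=4/7b
2) 283.353ms=4/7b +283.353ms=4/7b
3) 566.706ms=8/7b +283.353ms=4/7b
4) 850.059ms=12/7b +141.677ms=2/7b
5) 991.736ms=2b +141.677ms=2/7b
6) 1133.412ms=16/7b +283.353ms=4/7b
7) 1416.765ms=20/7b +141.677ms=2/7b
8) 1558.442ms=22/7b +141.677ms=2/7b
9) 1700.118ms=24/7b +283.353ms=4/7b
Σ=4b of 4 (121bpm 4/4) — PASS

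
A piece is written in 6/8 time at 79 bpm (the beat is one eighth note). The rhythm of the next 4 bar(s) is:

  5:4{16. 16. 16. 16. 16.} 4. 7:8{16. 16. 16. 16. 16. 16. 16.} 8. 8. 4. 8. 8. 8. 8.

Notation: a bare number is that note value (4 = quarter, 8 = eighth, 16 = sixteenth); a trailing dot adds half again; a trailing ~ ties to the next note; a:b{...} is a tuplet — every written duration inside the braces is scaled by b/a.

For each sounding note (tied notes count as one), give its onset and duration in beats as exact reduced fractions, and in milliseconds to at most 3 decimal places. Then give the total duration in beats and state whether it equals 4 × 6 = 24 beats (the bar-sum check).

1) 0.0ms=0b +455.696ms=3/5b
2) 455.696ms=3/5b +455.696ms=3/5b
3) 911.392ms=6/5b +455.696ms=3/5b
4) 1367.089ms=9/5b +455.696ms=3/5b
5) 1822.785ms=12/5b +455.696ms=3/5b
6) 2278.481ms=3b +2278.481ms=3b
7) 4556.962ms=6b +650.995ms=6/7b
8) 5207.957ms=48/7b +650.995ms=6/7b
9) 5858.951ms=54/7b +650.995ms=6/7b
10) 6509.946ms=60/7b +650.995ms=6/7b
11) 7160.94ms=66/7b +650.995ms=6/7b
12) 7811.935ms=72/7b +650.995ms=6/7b
13) 8462.929ms=78/7b +650.995ms=6/7b
14) 9113.924ms=12b +1139.241ms=3/2b
15) 10253.165ms=27/2b +1139.241ms=3/2b
16) 11392.405ms=15b +2278.481ms=3b
17) 13670.886ms=18b +1139.241ms=3/2b
18) 14810.127ms=39/2b +1139.241ms=3/2b
19) 15949.367ms=21b +1139.241ms=3/2b
20) 17088.608ms=45/2b +1139.241ms=3/2b
Σ=24b of 24 (79bpm 6/8) — PASS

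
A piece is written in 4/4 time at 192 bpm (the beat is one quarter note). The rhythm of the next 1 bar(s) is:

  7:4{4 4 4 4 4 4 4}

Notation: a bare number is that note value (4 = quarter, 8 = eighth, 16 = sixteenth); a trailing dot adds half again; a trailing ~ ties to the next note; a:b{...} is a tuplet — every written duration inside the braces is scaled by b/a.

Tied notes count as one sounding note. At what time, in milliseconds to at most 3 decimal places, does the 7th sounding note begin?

1. 0.0ms @ 0 + 178.571ms (4/7)
2. 178.571ms @ 4/7 + 178.571ms (4/7)
3. 357.143ms @ 8/7 + 178.571ms (4/7)
4. 535.714ms @ 12/7 + 178.571ms (4/7)
5. 714.286ms @ 16/7 + 178.571ms (4/7)
6. 892.857ms @ 20/7 + 178.571ms (4/7)
7. 1071.429ms @ 24/7 + 178.571ms (4/7)

note 7 onset = 24/7b = 1071.429ms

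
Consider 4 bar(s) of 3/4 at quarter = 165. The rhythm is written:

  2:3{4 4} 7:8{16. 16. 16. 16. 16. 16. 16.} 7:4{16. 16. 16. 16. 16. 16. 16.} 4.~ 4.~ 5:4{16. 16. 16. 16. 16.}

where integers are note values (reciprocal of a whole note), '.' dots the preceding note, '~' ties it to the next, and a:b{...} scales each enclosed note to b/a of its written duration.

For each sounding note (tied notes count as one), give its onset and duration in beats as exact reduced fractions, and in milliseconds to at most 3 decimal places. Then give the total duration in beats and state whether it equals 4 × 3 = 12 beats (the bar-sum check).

1) 0.0ms=0b +545.455ms=3/2b
2) 545.455ms=3/2b +545.455ms=3/2b
3) 1090.909ms=3b +155.844ms=3/7b
4) 1246.753ms=24/7b +155.844ms=3/7b
5) 1402.597ms=27/7b +155.844ms=3/7b
6) 1558.442ms=30/7b +155.844ms=3/7b
7) 1714.286ms=33/7b +155.844ms=3/7b
8) 1870.13ms=36/7b +155.844ms=3/7b
9) 2025.974ms=39/7b +155.844ms=3/7b
10) 2181.818ms=6b +77.922ms=3/14b
11) 2259.74ms=87/14b +77.922ms=3/14b
12) 2337.662ms=45/7b +77.922ms=3/14b
13) 2415.584ms=93/14b +77.922ms=3/14b
14) 2493.506ms=48/7b +77.922ms=3/14b
15) 2571.429ms=99/14b +77.922ms=3/14b
16) 2649.351ms=51/7b +77.922ms=3/14b
17) 2727.273ms=15/2b +1200.0ms=33/10b
18) 3927.273ms=54/5b +109.091ms=3/10b
19) 4036.364ms=111/10b +109.091ms=3/10b
20) 4145.455ms=57/5b +109.091ms=3/10b
21) 4254.545ms=117/10b +109.091ms=3/10b
Σ=12b of 12 (165bpm 3/4) — PASS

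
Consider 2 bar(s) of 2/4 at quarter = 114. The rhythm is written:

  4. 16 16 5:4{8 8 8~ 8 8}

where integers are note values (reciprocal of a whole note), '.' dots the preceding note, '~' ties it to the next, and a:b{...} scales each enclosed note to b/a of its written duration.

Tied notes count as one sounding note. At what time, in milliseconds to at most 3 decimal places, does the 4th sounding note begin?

1. 0.0ms @ 0 + 789.474ms (3/2)
2. 789.474ms @ 3/2 + 131.579ms (1/4)
3. 921.053ms @ 7/4 + 131.579ms (1/4)
4. 1052.632ms @ 2 + 210.526ms (2/5)
5. 1263.158ms @ 12/5 + 210.526ms (2/5)
6. 1473.684ms @ 14/5 + 421.053ms (4/5)
7. 1894.737ms @ 18/5 + 210.526ms (2/5)

note 4 onset = 2b = 1052.632ms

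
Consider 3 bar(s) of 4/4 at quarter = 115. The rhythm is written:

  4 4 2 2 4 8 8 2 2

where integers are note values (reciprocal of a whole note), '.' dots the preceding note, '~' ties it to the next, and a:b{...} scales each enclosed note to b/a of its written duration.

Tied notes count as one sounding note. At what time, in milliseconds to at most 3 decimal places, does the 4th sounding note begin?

1. 0.0ms @ 0 + 521.739ms (1)
2. 521.739ms @ 1 + 521.739ms (1)
3. 1043.478ms @ 2 + 1043.478ms (2)
4. 2086.957ms @ 4 + 1043.478ms (2)
5. 3130.435ms @ 6 + 521.739ms (1)
6. 3652.174ms @ 7 + 260.87ms (1/2)
7. 3913.043ms @ 15/2 + 260.87ms (1/2)
8. 4173.913ms @ 8 + 1043.478ms (2)
9. 5217.391ms @ 10 + 1043.478ms (2)

note 4 onset = 4b = 2086.957ms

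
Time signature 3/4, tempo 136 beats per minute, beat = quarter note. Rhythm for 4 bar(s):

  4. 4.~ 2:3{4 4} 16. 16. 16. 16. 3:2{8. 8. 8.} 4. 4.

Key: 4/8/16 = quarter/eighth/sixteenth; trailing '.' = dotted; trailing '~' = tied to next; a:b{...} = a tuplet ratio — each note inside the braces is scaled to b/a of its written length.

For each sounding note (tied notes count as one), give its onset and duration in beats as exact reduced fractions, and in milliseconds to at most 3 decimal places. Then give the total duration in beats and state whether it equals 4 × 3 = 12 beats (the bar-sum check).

1) 0.0ms=0b +661.765ms=3/2b
2) 661.765ms=3/2b +1323.529ms=3b
3) 1985.294ms=9/2b +661.765ms=3/2b
4) 2647.059ms=6b +165.441ms=3/8b
5) 2812.5ms=51/8b +165.441ms=3/8b
6) 2977.941ms=27/4b +165.441ms=3/8b
7) 3143.382ms=57/8b +165.441ms=3/8b
8) 3308.824ms=15/2b +220.588ms=1/2b
9) 3529.412ms=8b +220.588ms=1/2b
10) 3750.0ms=17/2b +220.588ms=1/2b
11) 3970.588ms=9b +661.765ms=3/2b
12) 4632.353ms=21/2b +661.765ms=3/2b
Σ=12b of 12 (136bpm 3/4) — PASS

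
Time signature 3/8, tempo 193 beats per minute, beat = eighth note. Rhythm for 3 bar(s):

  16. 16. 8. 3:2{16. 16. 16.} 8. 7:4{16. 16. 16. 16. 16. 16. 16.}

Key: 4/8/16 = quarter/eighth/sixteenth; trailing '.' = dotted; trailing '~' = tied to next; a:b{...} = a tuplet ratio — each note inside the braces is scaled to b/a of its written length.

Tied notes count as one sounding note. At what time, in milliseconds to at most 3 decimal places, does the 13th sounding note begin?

note 13 onset = 57/7b = 2531.458ms

1. 0.0ms @ 0 + 233.161ms (3/4)
2. 233.161ms @ 3/4 + 233.161ms (3/4)
3. 466.321ms @ 3/2 + 466.321ms (3/2)
4. 932.642ms @ 3 + 155.44ms (1/2)
5. 1088.083ms @ 7/2 + 155.44ms (1/2)
6. 1243.523ms @ 4 + 155.44ms (1/2)
7. 1398.964ms @ 9/2 + 466.321ms (3/2)
8. 1865.285ms @ 6 + 133.235ms (3/7)
9. 1998.52ms @ 45/7 + 133.235ms (3/7)
10. 2131.754ms @ 48/7 + 133.235ms (3/7)
11. 2264.989ms @ 51/7 + 133.235ms (3/7)
12. 2398.224ms @ 54/7 + 133.235ms (3/7)
13. 2531.458ms @ 57/7 + 133.235ms (3/7)
14. 2664.693ms @ 60/7 + 133.235ms (3/7)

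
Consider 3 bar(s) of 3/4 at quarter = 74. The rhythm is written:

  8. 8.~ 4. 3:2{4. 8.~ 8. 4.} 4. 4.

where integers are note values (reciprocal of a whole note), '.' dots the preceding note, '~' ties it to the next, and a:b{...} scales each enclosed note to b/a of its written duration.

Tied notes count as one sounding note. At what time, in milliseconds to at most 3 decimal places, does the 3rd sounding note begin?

1. 0.0ms @ 0 + 608.108ms (3/4)
2. 608.108ms @ 3/4 + 1824.324ms (9/4)
3. 2432.432ms @ 3 + 810.811ms (1)
4. 3243.243ms @ 4 + 810.811ms (1)
5. 4054.054ms @ 5 + 810.811ms (1)
6. 4864.865ms @ 6 + 1216.216ms (3/2)
7. 6081.081ms @ 15/2 + 1216.216ms (3/2)

note 3 onset = 3b = 2432.432ms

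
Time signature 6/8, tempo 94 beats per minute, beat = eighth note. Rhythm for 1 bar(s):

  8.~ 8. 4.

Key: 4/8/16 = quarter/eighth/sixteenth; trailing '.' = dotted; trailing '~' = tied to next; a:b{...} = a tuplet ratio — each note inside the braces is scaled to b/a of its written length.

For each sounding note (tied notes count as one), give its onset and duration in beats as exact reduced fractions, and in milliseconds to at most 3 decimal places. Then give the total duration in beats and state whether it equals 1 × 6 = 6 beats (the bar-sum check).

1) 0.0ms=0b +1914.894ms=3b
2) 1914.894ms=3b +1914.894ms=3b
Σ=6b of 6 (94bpm 6/8) — PASS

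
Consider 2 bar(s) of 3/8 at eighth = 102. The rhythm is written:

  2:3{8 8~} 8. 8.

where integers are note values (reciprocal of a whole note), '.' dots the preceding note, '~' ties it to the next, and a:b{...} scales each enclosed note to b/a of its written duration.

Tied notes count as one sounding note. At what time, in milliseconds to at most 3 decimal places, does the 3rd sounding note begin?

note 3 onset = 9/2b = 2647.059ms

1. 0.0ms @ 0 + 882.353ms (3/2)
2. 882.353ms @ 3/2 + 1764.706ms (3)
3. 2647.059ms @ 9/2 + 882.353ms (3/2)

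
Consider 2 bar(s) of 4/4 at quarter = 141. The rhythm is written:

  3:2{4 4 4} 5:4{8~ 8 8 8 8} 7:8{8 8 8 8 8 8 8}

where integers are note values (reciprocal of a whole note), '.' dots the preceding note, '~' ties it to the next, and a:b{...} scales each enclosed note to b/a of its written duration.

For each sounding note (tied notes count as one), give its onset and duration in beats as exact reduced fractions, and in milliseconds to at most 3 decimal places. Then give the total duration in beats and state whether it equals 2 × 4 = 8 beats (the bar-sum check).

1) 0.0ms=0b +283.688ms=2/3b
2) 283.688ms=2/3b +283.688ms=2/3b
3) 567.376ms=4/3b +283.688ms=2/3b
4) 851.064ms=2b +340.426ms=4/5b
5) 1191.489ms=14/5b +170.213ms=2/5b
6) 1361.702ms=16/5b +170.213ms=2/5b
7) 1531.915ms=18/5b +170.213ms=2/5b
8) 1702.128ms=4b +243.161ms=4/7b
9) 1945.289ms=32/7b +243.161ms=4/7b
10) 2188.45ms=36/7b +243.161ms=4/7b
11) 2431.611ms=40/7b +243.161ms=4/7b
12) 2674.772ms=44/7b +243.161ms=4/7b
13) 2917.933ms=48/7b +243.161ms=4/7b
14) 3161.094ms=52/7b +243.161ms=4/7b
Σ=8b of 8 (141bpm 4/4) — PASS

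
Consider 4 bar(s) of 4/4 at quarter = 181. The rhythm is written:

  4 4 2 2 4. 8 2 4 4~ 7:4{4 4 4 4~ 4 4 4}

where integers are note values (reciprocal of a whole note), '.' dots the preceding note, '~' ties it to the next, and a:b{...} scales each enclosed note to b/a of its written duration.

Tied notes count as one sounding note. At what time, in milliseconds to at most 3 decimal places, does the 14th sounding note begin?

1. 0.0ms @ 0 + 331.492ms (1)
2. 331.492ms @ 1 + 331.492ms (1)
3. 662.983ms @ 2 + 662.983ms (2)
4. 1325.967ms @ 4 + 662.983ms (2)
5. 1988.95ms @ 6 + 497.238ms (3/2)
6. 2486.188ms @ 15/2 + 165.746ms (1/2)
7. 2651.934ms @ 8 + 662.983ms (2)
8. 3314.917ms @ 10 + 331.492ms (1)
9. 3646.409ms @ 11 + 520.916ms (11/7)
10. 4167.324ms @ 88/7 + 189.424ms (4/7)
11. 4356.748ms @ 92/7 + 189.424ms (4/7)
12. 4546.172ms @ 96/7 + 378.848ms (8/7)
13. 4925.02ms @ 104/7 + 189.424ms (4/7)
14. 5114.444ms @ 108/7 + 189.424ms (4/7)

note 14 onset = 108/7b = 5114.444ms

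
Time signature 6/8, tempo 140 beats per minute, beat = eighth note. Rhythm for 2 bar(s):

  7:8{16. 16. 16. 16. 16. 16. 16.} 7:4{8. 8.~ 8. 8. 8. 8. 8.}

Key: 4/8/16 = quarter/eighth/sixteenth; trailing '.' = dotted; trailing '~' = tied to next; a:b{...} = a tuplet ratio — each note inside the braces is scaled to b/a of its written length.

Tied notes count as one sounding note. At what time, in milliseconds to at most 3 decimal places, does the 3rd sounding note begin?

1. 0.0ms @ 0 + 367.347ms (6/7)
2. 367.347ms @ 6/7 + 367.347ms (6/7)
3. 734.694ms @ 12/7 + 367.347ms (6/7)
4. 1102.041ms @ 18/7 + 367.347ms (6/7)
5. 1469.388ms @ 24/7 + 367.347ms (6/7)
6. 1836.735ms @ 30/7 + 367.347ms (6/7)
7. 2204.082ms @ 36/7 + 367.347ms (6/7)
8. 2571.429ms @ 6 + 367.347ms (6/7)
9. 2938.776ms @ 48/7 + 734.694ms (12/7)
10. 3673.469ms @ 60/7 + 367.347ms (6/7)
11. 4040.816ms @ 66/7 + 367.347ms (6/7)
12. 4408.163ms @ 72/7 + 367.347ms (6/7)
13. 4775.51ms @ 78/7 + 367.347ms (6/7)

note 3 onset = 12/7b = 734.694ms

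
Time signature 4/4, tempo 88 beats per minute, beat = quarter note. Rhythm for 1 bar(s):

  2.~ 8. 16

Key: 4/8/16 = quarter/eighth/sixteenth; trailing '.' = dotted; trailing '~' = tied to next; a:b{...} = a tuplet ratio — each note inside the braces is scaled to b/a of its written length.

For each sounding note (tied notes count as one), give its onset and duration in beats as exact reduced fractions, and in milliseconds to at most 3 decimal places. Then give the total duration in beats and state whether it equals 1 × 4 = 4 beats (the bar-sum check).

1) 0.0ms=0b +2556.818ms=15/4b
2) 2556.818ms=15/4b +170.455ms=1/4b
Σ=4b of 4 (88bpm 4/4) — PASS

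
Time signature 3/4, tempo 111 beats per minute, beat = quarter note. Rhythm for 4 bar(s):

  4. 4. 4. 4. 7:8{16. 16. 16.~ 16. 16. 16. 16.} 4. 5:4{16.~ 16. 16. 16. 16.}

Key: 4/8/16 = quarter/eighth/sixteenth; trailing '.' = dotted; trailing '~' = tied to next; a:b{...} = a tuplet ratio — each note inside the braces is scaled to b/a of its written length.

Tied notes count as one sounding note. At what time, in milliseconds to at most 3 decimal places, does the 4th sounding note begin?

1. 0.0ms @ 0 + 810.811ms (3/2)
2. 810.811ms @ 3/2 + 810.811ms (3/2)
3. 1621.622ms @ 3 + 810.811ms (3/2)
4. 2432.432ms @ 9/2 + 810.811ms (3/2)
5. 3243.243ms @ 6 + 231.66ms (3/7)
6. 3474.903ms @ 45/7 + 231.66ms (3/7)
7. 3706.564ms @ 48/7 + 463.32ms (6/7)
8. 4169.884ms @ 54/7 + 231.66ms (3/7)
9. 4401.544ms @ 57/7 + 231.66ms (3/7)
10. 4633.205ms @ 60/7 + 231.66ms (3/7)
11. 4864.865ms @ 9 + 810.811ms (3/2)
12. 5675.676ms @ 21/2 + 324.324ms (3/5)
13. 6000.0ms @ 111/10 + 162.162ms (3/10)
14. 6162.162ms @ 57/5 + 162.162ms (3/10)
15. 6324.324ms @ 117/10 + 162.162ms (3/10)

note 4 onset = 9/2b = 2432.432ms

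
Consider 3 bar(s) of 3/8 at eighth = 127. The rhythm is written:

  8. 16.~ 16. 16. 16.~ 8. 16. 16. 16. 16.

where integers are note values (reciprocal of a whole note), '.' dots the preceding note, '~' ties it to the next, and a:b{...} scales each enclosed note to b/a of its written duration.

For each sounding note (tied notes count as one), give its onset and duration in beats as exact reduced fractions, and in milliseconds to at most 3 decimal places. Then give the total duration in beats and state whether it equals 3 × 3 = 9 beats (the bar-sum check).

1) 0.0ms=0b +708.661ms=3/2b
2) 708.661ms=3/2b +708.661ms=3/2b
3) 1417.323ms=3b +354.331ms=3/4b
4) 1771.654ms=15/4b +1062.992ms=9/4b
5) 2834.646ms=6b +354.331ms=3/4b
6) 3188.976ms=27/4b +354.331ms=3/4b
7) 3543.307ms=15/2b +354.331ms=3/4b
8) 3897.638ms=33/4b +354.331ms=3/4b
Σ=9b of 9 (127bpm 3/8) — PASS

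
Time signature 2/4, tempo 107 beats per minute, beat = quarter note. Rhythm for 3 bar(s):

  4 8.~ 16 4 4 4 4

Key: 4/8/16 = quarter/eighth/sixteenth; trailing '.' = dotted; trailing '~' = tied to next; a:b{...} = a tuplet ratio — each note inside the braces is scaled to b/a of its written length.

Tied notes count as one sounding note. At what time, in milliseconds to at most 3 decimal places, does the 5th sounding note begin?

note 5 onset = 4b = 2242.991ms

1. 0.0ms @ 0 + 560.748ms (1)
2. 560.748ms @ 1 + 560.748ms (1)
3. 1121.495ms @ 2 + 560.748ms (1)
4. 1682.243ms @ 3 + 560.748ms (1)
5. 2242.991ms @ 4 + 560.748ms (1)
6. 2803.738ms @ 5 + 560.748ms (1)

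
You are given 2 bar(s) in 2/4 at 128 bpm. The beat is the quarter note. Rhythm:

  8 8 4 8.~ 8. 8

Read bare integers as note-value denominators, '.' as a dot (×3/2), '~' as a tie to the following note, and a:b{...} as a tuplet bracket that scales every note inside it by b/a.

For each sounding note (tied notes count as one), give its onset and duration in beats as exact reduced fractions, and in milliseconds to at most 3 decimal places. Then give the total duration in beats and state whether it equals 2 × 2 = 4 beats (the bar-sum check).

1) 0.0ms=0b +234.375ms=1/2b
2) 234.375ms=1/2b +234.375ms=1/2b
3) 468.75ms=1b +468.75ms=1b
4) 937.5ms=2b +703.125ms=3/2b
5) 1640.625ms=7/2b +234.375ms=1/2b
Σ=4b of 4 (128bpm 2/4) — PASS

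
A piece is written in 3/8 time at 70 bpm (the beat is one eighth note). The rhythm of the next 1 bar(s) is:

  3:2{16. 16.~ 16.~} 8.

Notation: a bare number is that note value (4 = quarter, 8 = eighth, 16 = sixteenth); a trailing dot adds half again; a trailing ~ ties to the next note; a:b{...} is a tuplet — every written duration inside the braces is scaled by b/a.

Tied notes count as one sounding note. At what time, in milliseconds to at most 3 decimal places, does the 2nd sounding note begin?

note 2 onset = 1/2b = 428.571ms

1. 0.0ms @ 0 + 428.571ms (1/2)
2. 428.571ms @ 1/2 + 2142.857ms (5/2)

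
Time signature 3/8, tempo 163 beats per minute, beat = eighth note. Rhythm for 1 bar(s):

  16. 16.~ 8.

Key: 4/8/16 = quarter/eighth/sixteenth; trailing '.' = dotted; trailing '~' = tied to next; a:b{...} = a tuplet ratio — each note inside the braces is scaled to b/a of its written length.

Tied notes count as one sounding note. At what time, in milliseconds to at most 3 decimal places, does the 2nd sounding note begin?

note 2 onset = 3/4b = 276.074ms

1. 0.0ms @ 0 + 276.074ms (3/4)
2. 276.074ms @ 3/4 + 828.221ms (9/4)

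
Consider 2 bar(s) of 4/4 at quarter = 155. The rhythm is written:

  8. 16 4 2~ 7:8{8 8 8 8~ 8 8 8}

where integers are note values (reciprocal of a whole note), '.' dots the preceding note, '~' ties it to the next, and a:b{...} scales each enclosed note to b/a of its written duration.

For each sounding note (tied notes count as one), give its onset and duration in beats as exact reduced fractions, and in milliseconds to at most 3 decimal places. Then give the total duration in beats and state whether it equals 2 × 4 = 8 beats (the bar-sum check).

1) 0.0ms=0b +290.323ms=3/4b
2) 290.323ms=3/4b +96.774ms=1/4b
3) 387.097ms=1b +387.097ms=1b
4) 774.194ms=2b +995.392ms=18/7b
5) 1769.585ms=32/7b +221.198ms=4/7b
6) 1990.783ms=36/7b +221.198ms=4/7b
7) 2211.982ms=40/7b +442.396ms=8/7b
8) 2654.378ms=48/7b +221.198ms=4/7b
9) 2875.576ms=52/7b +221.198ms=4/7b
Σ=8b of 8 (155bpm 4/4) — PASS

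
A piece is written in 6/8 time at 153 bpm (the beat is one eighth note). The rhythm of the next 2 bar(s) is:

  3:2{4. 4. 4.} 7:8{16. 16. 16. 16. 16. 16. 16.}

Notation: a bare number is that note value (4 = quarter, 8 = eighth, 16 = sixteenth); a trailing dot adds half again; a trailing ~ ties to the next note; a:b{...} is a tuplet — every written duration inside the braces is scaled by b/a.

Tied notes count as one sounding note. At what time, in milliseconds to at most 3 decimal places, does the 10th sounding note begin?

1. 0.0ms @ 0 + 784.314ms (2)
2. 784.314ms @ 2 + 784.314ms (2)
3. 1568.627ms @ 4 + 784.314ms (2)
4. 2352.941ms @ 6 + 336.134ms (6/7)
5. 2689.076ms @ 48/7 + 336.134ms (6/7)
6. 3025.21ms @ 54/7 + 336.134ms (6/7)
7. 3361.345ms @ 60/7 + 336.134ms (6/7)
8. 3697.479ms @ 66/7 + 336.134ms (6/7)
9. 4033.613ms @ 72/7 + 336.134ms (6/7)
10. 4369.748ms @ 78/7 + 336.134ms (6/7)

note 10 onset = 78/7b = 4369.748ms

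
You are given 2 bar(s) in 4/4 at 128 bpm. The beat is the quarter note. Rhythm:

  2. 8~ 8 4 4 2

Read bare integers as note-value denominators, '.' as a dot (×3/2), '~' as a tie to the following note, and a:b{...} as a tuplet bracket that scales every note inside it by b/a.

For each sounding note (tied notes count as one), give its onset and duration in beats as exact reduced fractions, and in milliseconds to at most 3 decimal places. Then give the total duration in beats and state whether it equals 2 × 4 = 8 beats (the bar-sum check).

1) 0.0ms=0b +1406.25ms=3b
2) 1406.25ms=3b +468.75ms=1b
3) 1875.0ms=4b +468.75ms=1b
4) 2343.75ms=5b +468.75ms=1b
5) 2812.5ms=6b +937.5ms=2b
Σ=8b of 8 (128bpm 4/4) — PASS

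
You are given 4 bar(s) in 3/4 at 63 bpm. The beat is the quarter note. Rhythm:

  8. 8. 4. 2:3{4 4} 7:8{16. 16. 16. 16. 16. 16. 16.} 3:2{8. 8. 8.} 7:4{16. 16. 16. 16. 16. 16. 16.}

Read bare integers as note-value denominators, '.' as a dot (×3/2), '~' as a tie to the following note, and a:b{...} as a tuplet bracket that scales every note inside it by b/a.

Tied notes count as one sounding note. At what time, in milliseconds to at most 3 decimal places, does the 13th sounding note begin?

1. 0.0ms @ 0 + 714.286ms (3/4)
2. 714.286ms @ 3/4 + 714.286ms (3/4)
3. 1428.571ms @ 3/2 + 1428.571ms (3/2)
4. 2857.143ms @ 3 + 1428.571ms (3/2)
5. 4285.714ms @ 9/2 + 1428.571ms (3/2)
6. 5714.286ms @ 6 + 408.163ms (3/7)
7. 6122.449ms @ 45/7 + 408.163ms (3/7)
8. 6530.612ms @ 48/7 + 408.163ms (3/7)
9. 6938.776ms @ 51/7 + 408.163ms (3/7)
10. 7346.939ms @ 54/7 + 408.163ms (3/7)
11. 7755.102ms @ 57/7 + 408.163ms (3/7)
12. 8163.265ms @ 60/7 + 408.163ms (3/7)
13. 8571.429ms @ 9 + 476.19ms (1/2)
14. 9047.619ms @ 19/2 + 476.19ms (1/2)
15. 9523.81ms @ 10 + 476.19ms (1/2)
16. 10000.0ms @ 21/2 + 204.082ms (3/14)
17. 10204.082ms @ 75/7 + 204.082ms (3/14)
18. 10408.163ms @ 153/14 + 204.082ms (3/14)
19. 10612.245ms @ 78/7 + 204.082ms (3/14)
20. 10816.327ms @ 159/14 + 204.082ms (3/14)
21. 11020.408ms @ 81/7 + 204.082ms (3/14)
22. 11224.49ms @ 165/14 + 204.082ms (3/14)

note 13 onset = 9b = 8571.429ms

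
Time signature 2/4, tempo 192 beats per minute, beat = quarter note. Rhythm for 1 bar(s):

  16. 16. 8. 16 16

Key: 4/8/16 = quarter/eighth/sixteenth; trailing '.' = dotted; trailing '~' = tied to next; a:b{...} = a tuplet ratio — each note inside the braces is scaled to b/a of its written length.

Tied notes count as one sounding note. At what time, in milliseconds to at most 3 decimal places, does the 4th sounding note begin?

note 4 onset = 3/2b = 468.75ms

1. 0.0ms @ 0 + 117.188ms (3/8)
2. 117.188ms @ 3/8 + 117.188ms (3/8)
3. 234.375ms @ 3/4 + 234.375ms (3/4)
4. 468.75ms @ 3/2 + 78.125ms (1/4)
5. 546.875ms @ 7/4 + 78.125ms (1/4)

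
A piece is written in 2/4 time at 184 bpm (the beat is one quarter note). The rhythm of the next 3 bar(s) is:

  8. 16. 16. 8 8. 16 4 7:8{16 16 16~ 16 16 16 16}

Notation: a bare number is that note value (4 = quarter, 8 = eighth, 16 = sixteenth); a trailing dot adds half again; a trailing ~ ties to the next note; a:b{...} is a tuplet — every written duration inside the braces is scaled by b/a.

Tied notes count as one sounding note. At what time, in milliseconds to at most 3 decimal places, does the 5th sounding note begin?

note 5 onset = 2b = 652.174ms

1. 0.0ms @ 0 + 244.565ms (3/4)
2. 244.565ms @ 3/4 + 122.283ms (3/8)
3. 366.848ms @ 9/8 + 122.283ms (3/8)
4. 489.13ms @ 3/2 + 163.043ms (1/2)
5. 652.174ms @ 2 + 244.565ms (3/4)
6. 896.739ms @ 11/4 + 81.522ms (1/4)
7. 978.261ms @ 3 + 326.087ms (1)
8. 1304.348ms @ 4 + 93.168ms (2/7)
9. 1397.516ms @ 30/7 + 93.168ms (2/7)
10. 1490.683ms @ 32/7 + 186.335ms (4/7)
11. 1677.019ms @ 36/7 + 93.168ms (2/7)
12. 1770.186ms @ 38/7 + 93.168ms (2/7)
13. 1863.354ms @ 40/7 + 93.168ms (2/7)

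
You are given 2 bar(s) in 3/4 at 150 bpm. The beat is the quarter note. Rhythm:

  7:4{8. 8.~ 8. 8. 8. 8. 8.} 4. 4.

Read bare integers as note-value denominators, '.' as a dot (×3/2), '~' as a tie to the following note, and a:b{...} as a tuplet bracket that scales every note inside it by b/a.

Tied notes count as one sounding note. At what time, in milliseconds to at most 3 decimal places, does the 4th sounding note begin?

note 4 onset = 12/7b = 685.714ms

1. 0.0ms @ 0 + 171.429ms (3/7)
2. 171.429ms @ 3/7 + 342.857ms (6/7)
3. 514.286ms @ 9/7 + 171.429ms (3/7)
4. 685.714ms @ 12/7 + 171.429ms (3/7)
5. 857.143ms @ 15/7 + 171.429ms (3/7)
6. 1028.571ms @ 18/7 + 171.429ms (3/7)
7. 1200.0ms @ 3 + 600.0ms (3/2)
8. 1800.0ms @ 9/2 + 600.0ms (3/2)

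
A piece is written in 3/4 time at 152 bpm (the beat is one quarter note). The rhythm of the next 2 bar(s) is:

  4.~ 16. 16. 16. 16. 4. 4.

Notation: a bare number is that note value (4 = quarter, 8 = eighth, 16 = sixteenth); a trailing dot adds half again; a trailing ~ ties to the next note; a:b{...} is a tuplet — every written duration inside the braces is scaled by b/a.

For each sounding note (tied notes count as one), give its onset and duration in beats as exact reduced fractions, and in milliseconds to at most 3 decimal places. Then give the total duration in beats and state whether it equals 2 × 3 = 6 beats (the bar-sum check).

1) 0.0ms=0b +740.132ms=15/8b
2) 740.132ms=15/8b +148.026ms=3/8b
3) 888.158ms=9/4b +148.026ms=3/8b
4) 1036.184ms=21/8b +148.026ms=3/8b
5) 1184.211ms=3b +592.105ms=3/2b
6) 1776.316ms=9/2b +592.105ms=3/2b
Σ=6b of 6 (152bpm 3/4) — PASS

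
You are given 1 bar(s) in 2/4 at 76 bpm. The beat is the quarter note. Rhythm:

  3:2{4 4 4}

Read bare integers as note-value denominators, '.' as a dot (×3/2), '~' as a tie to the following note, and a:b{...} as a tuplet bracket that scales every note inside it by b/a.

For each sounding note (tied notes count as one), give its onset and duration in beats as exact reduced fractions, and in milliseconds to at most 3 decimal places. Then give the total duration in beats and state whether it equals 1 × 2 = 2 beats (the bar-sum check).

1) 0.0ms=0b +526.316ms=2/3b
2) 526.316ms=2/3b +526.316ms=2/3b
3) 1052.632ms=4/3b +526.316ms=2/3b
Σ=2b of 2 (76bpm 2/4) — PASS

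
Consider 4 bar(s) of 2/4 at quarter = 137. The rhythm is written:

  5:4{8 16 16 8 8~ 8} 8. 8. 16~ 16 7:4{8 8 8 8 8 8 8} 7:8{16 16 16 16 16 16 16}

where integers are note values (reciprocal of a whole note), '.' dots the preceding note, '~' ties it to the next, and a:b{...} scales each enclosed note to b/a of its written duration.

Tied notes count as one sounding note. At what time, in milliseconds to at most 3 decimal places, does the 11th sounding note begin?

1. 0.0ms @ 0 + 175.182ms (2/5)
2. 175.182ms @ 2/5 + 87.591ms (1/5)
3. 262.774ms @ 3/5 + 87.591ms (1/5)
4. 350.365ms @ 4/5 + 175.182ms (2/5)
5. 525.547ms @ 6/5 + 350.365ms (4/5)
6. 875.912ms @ 2 + 328.467ms (3/4)
7. 1204.38ms @ 11/4 + 328.467ms (3/4)
8. 1532.847ms @ 7/2 + 218.978ms (1/2)
9. 1751.825ms @ 4 + 125.13ms (2/7)
10. 1876.955ms @ 30/7 + 125.13ms (2/7)
11. 2002.086ms @ 32/7 + 125.13ms (2/7)
12. 2127.216ms @ 34/7 + 125.13ms (2/7)
13. 2252.346ms @ 36/7 + 125.13ms (2/7)
14. 2377.477ms @ 38/7 + 125.13ms (2/7)
15. 2502.607ms @ 40/7 + 125.13ms (2/7)
16. 2627.737ms @ 6 + 125.13ms (2/7)
17. 2752.868ms @ 44/7 + 125.13ms (2/7)
18. 2877.998ms @ 46/7 + 125.13ms (2/7)
19. 3003.128ms @ 48/7 + 125.13ms (2/7)
20. 3128.259ms @ 50/7 + 125.13ms (2/7)
21. 3253.389ms @ 52/7 + 125.13ms (2/7)
22. 3378.519ms @ 54/7 + 125.13ms (2/7)

note 11 onset = 32/7b = 2002.086ms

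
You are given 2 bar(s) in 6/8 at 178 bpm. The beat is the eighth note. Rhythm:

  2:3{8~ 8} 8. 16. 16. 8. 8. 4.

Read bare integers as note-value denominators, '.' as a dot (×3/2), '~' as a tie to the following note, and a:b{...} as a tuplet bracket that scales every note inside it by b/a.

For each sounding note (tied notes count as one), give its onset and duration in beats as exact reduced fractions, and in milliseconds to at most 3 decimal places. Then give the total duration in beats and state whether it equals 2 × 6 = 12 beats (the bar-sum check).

1) 0.0ms=0b +1011.236ms=3b
2) 1011.236ms=3b +505.618ms=3/2b
3) 1516.854ms=9/2b +252.809ms=3/4b
4) 1769.663ms=21/4b +252.809ms=3/4b
5) 2022.472ms=6b +505.618ms=3/2b
6) 2528.09ms=15/2b +505.618ms=3/2b
7) 3033.708ms=9b +1011.236ms=3b
Σ=12b of 12 (178bpm 6/8) — PASS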